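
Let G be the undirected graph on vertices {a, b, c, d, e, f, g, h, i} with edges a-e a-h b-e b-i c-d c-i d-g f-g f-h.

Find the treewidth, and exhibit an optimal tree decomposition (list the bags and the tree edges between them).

The largest bag has 3 vertices, giving width 2; this decomposition certifies tw(G) ≤ 2. Since d–c–i–b–e–a–h–f–g–d is a cycle in G, G is not acyclic. Forests are exactly the graphs of treewidth ≤ 1, so tw(G) ≥ 2. Hence tw(G) = 2 exactly.

Treewidth 2.
One such decomposition:
Bags: B1 = {c, d, i}  B2 = {b, d, i}  B3 = {b, d, e}  B4 = {a, d, e}  B5 = {a, d, h}  B6 = {d, f, h}  B7 = {d, f, g}
Tree: B1–B2, B2–B3, B3–B4, B4–B5, B5–B6, B6–B7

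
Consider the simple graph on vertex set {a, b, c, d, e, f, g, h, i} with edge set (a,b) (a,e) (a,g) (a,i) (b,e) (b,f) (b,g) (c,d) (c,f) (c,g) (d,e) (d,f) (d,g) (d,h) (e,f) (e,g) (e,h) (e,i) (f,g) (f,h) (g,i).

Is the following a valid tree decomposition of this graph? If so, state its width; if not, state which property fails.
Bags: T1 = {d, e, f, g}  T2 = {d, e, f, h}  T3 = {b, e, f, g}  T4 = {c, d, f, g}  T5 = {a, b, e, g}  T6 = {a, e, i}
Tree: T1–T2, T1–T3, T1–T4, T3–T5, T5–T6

A tree decomposition must satisfy three properties: every vertex lies in some bag; for every edge, both endpoints lie together in some bag; and for every vertex, the bags containing it form a connected subtree. Here edge (g,i) lies in no bag, so the decomposition is invalid.

No — edge (g,i) lies in no bag.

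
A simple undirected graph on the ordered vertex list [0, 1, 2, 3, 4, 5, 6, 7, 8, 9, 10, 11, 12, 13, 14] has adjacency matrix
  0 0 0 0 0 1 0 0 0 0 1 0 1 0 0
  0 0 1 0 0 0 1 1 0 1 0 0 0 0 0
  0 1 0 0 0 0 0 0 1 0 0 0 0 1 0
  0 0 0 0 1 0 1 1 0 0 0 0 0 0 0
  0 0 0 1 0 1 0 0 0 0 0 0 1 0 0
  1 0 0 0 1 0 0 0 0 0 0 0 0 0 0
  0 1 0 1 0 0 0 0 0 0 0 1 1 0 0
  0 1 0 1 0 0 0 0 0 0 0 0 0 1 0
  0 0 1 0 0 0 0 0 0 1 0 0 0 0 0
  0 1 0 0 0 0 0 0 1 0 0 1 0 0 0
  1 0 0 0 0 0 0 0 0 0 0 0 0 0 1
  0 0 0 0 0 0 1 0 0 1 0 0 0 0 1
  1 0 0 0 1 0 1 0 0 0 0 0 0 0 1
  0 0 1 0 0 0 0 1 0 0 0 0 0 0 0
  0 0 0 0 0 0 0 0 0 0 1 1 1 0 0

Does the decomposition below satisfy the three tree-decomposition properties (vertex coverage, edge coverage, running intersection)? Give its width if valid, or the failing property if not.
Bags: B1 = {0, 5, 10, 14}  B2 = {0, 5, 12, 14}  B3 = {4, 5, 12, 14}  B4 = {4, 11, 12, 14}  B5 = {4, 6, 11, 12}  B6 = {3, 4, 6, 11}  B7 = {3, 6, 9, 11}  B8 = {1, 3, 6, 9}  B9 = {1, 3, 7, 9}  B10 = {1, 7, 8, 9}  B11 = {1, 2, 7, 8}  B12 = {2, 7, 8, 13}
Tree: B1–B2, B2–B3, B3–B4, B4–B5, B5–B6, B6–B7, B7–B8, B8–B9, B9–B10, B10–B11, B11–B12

Vertex coverage: the bags together contain {0, 1, 2, 3, 4, 5, 6, 7, 8, 9, 10, 11, 12, 13, 14}, the full vertex set. Edge coverage: each edge of G has both endpoints in at least one bag. Running intersection: for every vertex, the bags containing it form a connected subtree. All three properties hold, so this is a valid tree decomposition of width max|bag| − 1 = 3, and hence tw(G) ≤ 3.

Yes; width 3.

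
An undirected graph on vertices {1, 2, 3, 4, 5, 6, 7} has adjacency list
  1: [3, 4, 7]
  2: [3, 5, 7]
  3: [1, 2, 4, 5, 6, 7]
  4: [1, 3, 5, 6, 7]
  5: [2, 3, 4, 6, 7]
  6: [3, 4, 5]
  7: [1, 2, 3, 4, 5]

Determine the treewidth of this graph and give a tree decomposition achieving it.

Every bag has size at most 4, so the width is 4 − 1 = 3 and tw(G) ≤ 3. For the lower bound, the 4 vertices {2, 3, 5, 7} are pairwise adjacent, and any tree decomposition puts a clique entirely inside one bag — forcing width ≥ 3. Hence tw(G) = 3 exactly.

Treewidth 3.
One optimal decomposition is:
Bags: B1 = {3, 4, 5, 7}  B2 = {3, 4, 5, 6}  B3 = {1, 3, 4, 7}  B4 = {2, 3, 5, 7}
Tree: B1–B2, B1–B3, B1–B4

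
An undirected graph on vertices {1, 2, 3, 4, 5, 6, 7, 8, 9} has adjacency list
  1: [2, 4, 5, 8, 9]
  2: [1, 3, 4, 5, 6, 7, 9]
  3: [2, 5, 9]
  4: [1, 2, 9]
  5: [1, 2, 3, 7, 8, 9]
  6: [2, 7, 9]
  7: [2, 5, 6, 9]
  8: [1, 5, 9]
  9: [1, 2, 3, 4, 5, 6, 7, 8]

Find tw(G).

A width-3 tree decomposition is:
Bags: B1 = {1, 2, 5, 9}  B2 = {1, 5, 8, 9}  B3 = {2, 5, 7, 9}  B4 = {1, 2, 4, 9}  B5 = {2, 6, 7, 9}  B6 = {2, 3, 5, 9}
Tree: B1–B2, B1–B3, B1–B4, B3–B5, B1–B6
The largest bag has 4 vertices, giving width 3; this decomposition certifies tw(G) ≤ 3. Conversely, {1, 5, 8, 9} is a clique of size 4, and the vertices of any clique must share a bag in every tree decomposition; so some bag has ≥ 4 vertices and tw(G) ≥ 3. Hence tw(G) = 3 exactly.

3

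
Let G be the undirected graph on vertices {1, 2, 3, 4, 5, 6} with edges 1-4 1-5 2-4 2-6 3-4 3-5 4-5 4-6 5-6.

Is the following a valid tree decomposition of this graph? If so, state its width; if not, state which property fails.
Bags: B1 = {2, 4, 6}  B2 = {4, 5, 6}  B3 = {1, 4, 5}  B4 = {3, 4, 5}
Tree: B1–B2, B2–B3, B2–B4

Yes; width 2.

Vertex coverage: the bags together contain {1, 2, 3, 4, 5, 6}, the full vertex set. Edge coverage: each edge of G has both endpoints in at least one bag. Running intersection: for every vertex, the bags containing it form a connected subtree. All three properties hold, so this is a valid tree decomposition of width max|bag| − 1 = 2, and hence tw(G) ≤ 2.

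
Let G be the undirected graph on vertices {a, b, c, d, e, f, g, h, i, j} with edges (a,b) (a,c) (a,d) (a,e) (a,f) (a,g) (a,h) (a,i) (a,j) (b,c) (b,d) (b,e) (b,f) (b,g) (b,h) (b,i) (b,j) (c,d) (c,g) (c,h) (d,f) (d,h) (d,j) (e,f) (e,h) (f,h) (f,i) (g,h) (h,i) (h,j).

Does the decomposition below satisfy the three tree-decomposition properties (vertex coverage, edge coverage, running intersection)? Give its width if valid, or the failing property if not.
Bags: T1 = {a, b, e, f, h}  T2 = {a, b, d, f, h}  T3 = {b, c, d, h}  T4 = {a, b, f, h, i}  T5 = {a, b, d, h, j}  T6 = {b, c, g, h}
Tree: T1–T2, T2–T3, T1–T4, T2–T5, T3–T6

No — edge (a,c) lies in no bag.

A tree decomposition must satisfy three properties: every vertex lies in some bag; for every edge, both endpoints lie together in some bag; and for every vertex, the bags containing it form a connected subtree. Here edge (a,c) lies in no bag, so the decomposition is invalid.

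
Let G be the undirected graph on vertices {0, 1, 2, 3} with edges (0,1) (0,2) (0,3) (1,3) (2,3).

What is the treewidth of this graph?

2

A width-2 tree decomposition is:
Bags: B1 = {0, 1, 3}  B2 = {0, 2, 3}
Tree: B1–B2
Each bag holds 3 vertices, so the decomposition has width 2, which upper-bounds the treewidth. On the other hand G contains the 3-clique {0, 1, 3}. A clique must lie in a single bag of any decomposition, so no decomposition can have width below 2. Hence tw(G) = 2 exactly.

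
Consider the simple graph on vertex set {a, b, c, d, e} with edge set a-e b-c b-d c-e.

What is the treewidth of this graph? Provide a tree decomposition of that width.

Treewidth 1.
One optimal decomposition is:
Bags: B1 = {b, d}  B2 = {b, c}  B3 = {c, e}  B4 = {a, e}
Tree: B1–B2, B2–B3, B3–B4

Every bag has size at most 2, so the width is 2 − 1 = 1 and tw(G) ≤ 1. G has an edge, so its treewidth is at least 1. The upper and lower bounds meet at 1, so that is the treewidth.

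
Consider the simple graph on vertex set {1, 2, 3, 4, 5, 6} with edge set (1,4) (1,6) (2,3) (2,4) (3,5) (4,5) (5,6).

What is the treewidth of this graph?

A width-2 tree decomposition is:
Bags: B1 = {2, 3, 4}  B2 = {3, 4, 5}  B3 = {1, 4, 5}  B4 = {1, 5, 6}
Tree: B1–B2, B2–B3, B3–B4
Each bag holds 3 vertices, so the decomposition has width 2, which upper-bounds the treewidth. For the lower bound, G contains the cycle 2–3–5–4–2, so G is not a forest; only forests have treewidth ≤ 1, hence tw(G) ≥ 2. Hence tw(G) = 2 exactly.

2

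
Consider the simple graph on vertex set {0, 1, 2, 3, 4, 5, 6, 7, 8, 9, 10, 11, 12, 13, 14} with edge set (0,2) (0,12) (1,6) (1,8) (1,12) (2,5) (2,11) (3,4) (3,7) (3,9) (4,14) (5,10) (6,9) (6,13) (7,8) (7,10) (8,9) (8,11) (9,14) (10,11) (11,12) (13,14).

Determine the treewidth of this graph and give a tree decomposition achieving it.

Treewidth 3.
One optimal decomposition is:
Bags: B1 = {0, 2, 5, 12}  B2 = {2, 5, 11, 12}  B3 = {5, 10, 11, 12}  B4 = {1, 10, 11, 12}  B5 = {1, 8, 10, 11}  B6 = {1, 7, 8, 10}  B7 = {1, 6, 7, 8}  B8 = {6, 7, 8, 9}  B9 = {3, 6, 7, 9}  B10 = {3, 6, 9, 13}  B11 = {3, 9, 13, 14}  B12 = {3, 4, 13, 14}
Tree: B1–B2, B2–B3, B3–B4, B4–B5, B5–B6, B6–B7, B7–B8, B8–B9, B9–B10, B10–B11, B11–B12

The largest bag has 4 vertices, giving width 3; this decomposition certifies tw(G) ≤ 3. For the lower bound: the 4 vertex sets {0,2,5}, {12}, {11}, {1,7,8,10} are disjoint, each induces a connected subgraph, and every pair is joined by at least one edge of G. Contracting each set to a single vertex therefore yields K_{4} as a minor, and since treewidth is minor-monotone, tw(G) ≥ tw(K_{4}) = 3. The upper and lower bounds meet at 3, so that is the treewidth.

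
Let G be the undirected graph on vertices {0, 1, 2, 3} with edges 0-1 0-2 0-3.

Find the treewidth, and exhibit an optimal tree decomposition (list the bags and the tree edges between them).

Treewidth 1.
One optimal decomposition is:
Bags: B1 = {0, 3}  B2 = {0, 1}  B3 = {0, 2}
Tree: B1–B2, B1–B3

Every bag has size at most 2, so the width is 2 − 1 = 1 and tw(G) ≤ 1. Any graph with an edge has treewidth ≥ 1, and G has the edge 0–3. Combining the bounds, tw(G) = 1.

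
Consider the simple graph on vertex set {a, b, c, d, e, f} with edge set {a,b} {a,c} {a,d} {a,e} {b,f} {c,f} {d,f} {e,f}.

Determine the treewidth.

2

A width-2 tree decomposition is:
Bags: B1 = {a, b, f}  B2 = {a, d, f}  B3 = {a, c, f}  B4 = {a, e, f}
Tree: B1–B2, B2–B3, B3–B4
The largest bag has 3 vertices, giving width 2; this decomposition certifies tw(G) ≤ 2. For the lower bound, G contains the cycle f–b–a–d–f, so G is not a forest; only forests have treewidth ≤ 1, hence tw(G) ≥ 2. Hence tw(G) = 2 exactly.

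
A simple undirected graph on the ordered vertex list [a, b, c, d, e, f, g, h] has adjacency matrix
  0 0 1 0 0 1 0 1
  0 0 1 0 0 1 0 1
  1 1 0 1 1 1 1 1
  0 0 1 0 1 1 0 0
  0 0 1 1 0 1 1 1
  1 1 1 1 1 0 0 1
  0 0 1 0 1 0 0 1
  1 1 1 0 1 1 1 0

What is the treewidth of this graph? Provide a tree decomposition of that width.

Treewidth 3.
One optimal decomposition is:
Bags: B1 = {a, c, f, h}  B2 = {b, c, f, h}  B3 = {c, e, f, h}  B4 = {c, e, g, h}  B5 = {c, d, e, f}
Tree: B1–B2, B1–B3, B3–B4, B3–B5

Each bag holds 4 vertices, so the decomposition has width 3, which upper-bounds the treewidth. Conversely, {c, e, g, h} is a clique of size 4, and the vertices of any clique must share a bag in every tree decomposition; so some bag has ≥ 4 vertices and tw(G) ≥ 3. The upper and lower bounds meet at 3, so that is the treewidth.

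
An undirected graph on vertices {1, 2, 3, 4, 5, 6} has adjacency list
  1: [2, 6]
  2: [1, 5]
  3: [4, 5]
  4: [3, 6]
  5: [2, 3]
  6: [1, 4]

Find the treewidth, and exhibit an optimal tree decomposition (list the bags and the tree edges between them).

Each bag holds 3 vertices, so the decomposition has width 2, which upper-bounds the treewidth. For the lower bound, G contains the cycle 6–4–3–5–2–1–6, so G is not a forest; only forests have treewidth ≤ 1, hence tw(G) ≥ 2. Hence tw(G) = 2 exactly.

Treewidth 2.
Bags: B1 = {3, 4, 6}  B2 = {3, 5, 6}  B3 = {2, 5, 6}  B4 = {1, 2, 6}
Tree: B1–B2, B2–B3, B3–B4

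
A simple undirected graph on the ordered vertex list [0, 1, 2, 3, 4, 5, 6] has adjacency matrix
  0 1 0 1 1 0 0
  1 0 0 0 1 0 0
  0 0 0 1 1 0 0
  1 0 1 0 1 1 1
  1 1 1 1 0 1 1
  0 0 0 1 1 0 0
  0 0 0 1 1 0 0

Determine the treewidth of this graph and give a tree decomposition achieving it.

Every bag has size at most 3, so the width is 3 − 1 = 2 and tw(G) ≤ 2. On the other hand G contains the 3-clique {0, 1, 4}. A clique must lie in a single bag of any decomposition, so no decomposition can have width below 2. Combining the bounds, tw(G) = 2.

Treewidth 2.
Bags: B1 = {3, 4, 5}  B2 = {3, 4, 6}  B3 = {0, 3, 4}  B4 = {2, 3, 4}  B5 = {0, 1, 4}
Tree: B1–B2, B1–B3, B1–B4, B3–B5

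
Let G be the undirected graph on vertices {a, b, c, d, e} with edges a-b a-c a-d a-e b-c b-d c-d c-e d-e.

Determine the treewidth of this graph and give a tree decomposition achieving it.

Every bag has size at most 4, so the width is 4 − 1 = 3 and tw(G) ≤ 3. Conversely, {a, c, d, e} is a clique of size 4, and the vertices of any clique must share a bag in every tree decomposition; so some bag has ≥ 4 vertices and tw(G) ≥ 3. Combining the bounds, tw(G) = 3.

Treewidth 3.
One such decomposition:
Bags: B1 = {a, b, c, d}  B2 = {a, c, d, e}
Tree: B1–B2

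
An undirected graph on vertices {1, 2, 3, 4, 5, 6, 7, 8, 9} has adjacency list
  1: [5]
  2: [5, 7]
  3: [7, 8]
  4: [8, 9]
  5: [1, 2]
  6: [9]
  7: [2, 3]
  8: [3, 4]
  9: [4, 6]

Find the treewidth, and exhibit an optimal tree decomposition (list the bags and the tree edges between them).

The largest bag has 2 vertices, giving width 1; this decomposition certifies tw(G) ≤ 1. G has an edge, so its treewidth is at least 1. The upper and lower bounds meet at 1, so that is the treewidth.

Treewidth 1.
One optimal decomposition is:
Bags: B1 = {6, 9}  B2 = {4, 9}  B3 = {4, 8}  B4 = {3, 8}  B5 = {3, 7}  B6 = {2, 7}  B7 = {2, 5}  B8 = {1, 5}
Tree: B1–B2, B2–B3, B3–B4, B4–B5, B5–B6, B6–B7, B7–B8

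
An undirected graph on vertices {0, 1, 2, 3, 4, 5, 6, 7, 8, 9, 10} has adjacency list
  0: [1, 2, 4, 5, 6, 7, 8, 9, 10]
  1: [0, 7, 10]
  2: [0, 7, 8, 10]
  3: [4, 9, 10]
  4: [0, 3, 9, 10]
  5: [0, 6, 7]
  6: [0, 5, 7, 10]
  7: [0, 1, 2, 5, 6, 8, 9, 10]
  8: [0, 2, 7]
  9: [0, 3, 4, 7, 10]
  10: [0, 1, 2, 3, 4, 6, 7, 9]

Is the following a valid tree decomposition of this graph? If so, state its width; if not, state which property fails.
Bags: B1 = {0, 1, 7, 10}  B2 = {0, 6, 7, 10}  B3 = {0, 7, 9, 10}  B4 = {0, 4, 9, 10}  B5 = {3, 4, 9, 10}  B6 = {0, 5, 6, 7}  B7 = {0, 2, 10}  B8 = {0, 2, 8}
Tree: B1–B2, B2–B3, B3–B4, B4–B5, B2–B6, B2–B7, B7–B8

No — edge (7,2) lies in no bag.

A tree decomposition must satisfy three properties: every vertex lies in some bag; for every edge, both endpoints lie together in some bag; and for every vertex, the bags containing it form a connected subtree. Here edge (7,2) lies in no bag, so the decomposition is invalid.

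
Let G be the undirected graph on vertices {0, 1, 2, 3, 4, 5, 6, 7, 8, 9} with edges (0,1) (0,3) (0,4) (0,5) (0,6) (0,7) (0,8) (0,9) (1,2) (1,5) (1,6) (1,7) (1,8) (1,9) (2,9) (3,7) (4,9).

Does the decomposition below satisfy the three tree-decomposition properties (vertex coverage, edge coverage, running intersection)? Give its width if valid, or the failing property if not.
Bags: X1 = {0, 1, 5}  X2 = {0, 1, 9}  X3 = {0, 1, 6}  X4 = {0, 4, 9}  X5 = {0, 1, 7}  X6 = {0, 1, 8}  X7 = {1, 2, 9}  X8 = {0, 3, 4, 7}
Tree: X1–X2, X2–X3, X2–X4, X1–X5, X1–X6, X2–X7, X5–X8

No — bags containing vertex 4 are not connected in the tree.

A tree decomposition must satisfy three properties: every vertex lies in some bag; for every edge, both endpoints lie together in some bag; and for every vertex, the bags containing it form a connected subtree. Here bags containing vertex 4 are not connected in the tree, so the decomposition is invalid.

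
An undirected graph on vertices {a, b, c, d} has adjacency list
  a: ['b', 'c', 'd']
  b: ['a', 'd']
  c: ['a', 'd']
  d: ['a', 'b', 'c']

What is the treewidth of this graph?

2

A width-2 tree decomposition is:
Bags: B1 = {a, b, d}  B2 = {a, c, d}
Tree: B1–B2
Each bag holds 3 vertices, so the decomposition has width 2, which upper-bounds the treewidth. Conversely, {a, c, d} is a clique of size 3, and the vertices of any clique must share a bag in every tree decomposition; so some bag has ≥ 3 vertices and tw(G) ≥ 2. Hence tw(G) = 2 exactly.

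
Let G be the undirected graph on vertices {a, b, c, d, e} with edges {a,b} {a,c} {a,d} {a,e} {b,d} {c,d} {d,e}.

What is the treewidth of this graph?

A width-2 tree decomposition is:
Bags: B1 = {a, b, d}  B2 = {a, d, e}  B3 = {a, c, d}
Tree: B1–B2, B1–B3
The largest bag has 3 vertices, giving width 2; this decomposition certifies tw(G) ≤ 2. Conversely, {a, d, e} is a clique of size 3, and the vertices of any clique must share a bag in every tree decomposition; so some bag has ≥ 3 vertices and tw(G) ≥ 2. Combining the bounds, tw(G) = 2.

2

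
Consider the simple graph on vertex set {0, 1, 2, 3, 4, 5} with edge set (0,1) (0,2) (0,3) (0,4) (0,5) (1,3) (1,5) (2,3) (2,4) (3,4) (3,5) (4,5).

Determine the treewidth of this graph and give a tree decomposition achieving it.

The largest bag has 4 vertices, giving width 3; this decomposition certifies tw(G) ≤ 3. Conversely, {0, 1, 3, 5} is a clique of size 4, and the vertices of any clique must share a bag in every tree decomposition; so some bag has ≥ 4 vertices and tw(G) ≥ 3. The upper and lower bounds meet at 3, so that is the treewidth.

Treewidth 3.
One such decomposition:
Bags: B1 = {0, 3, 4, 5}  B2 = {0, 2, 3, 4}  B3 = {0, 1, 3, 5}
Tree: B1–B2, B1–B3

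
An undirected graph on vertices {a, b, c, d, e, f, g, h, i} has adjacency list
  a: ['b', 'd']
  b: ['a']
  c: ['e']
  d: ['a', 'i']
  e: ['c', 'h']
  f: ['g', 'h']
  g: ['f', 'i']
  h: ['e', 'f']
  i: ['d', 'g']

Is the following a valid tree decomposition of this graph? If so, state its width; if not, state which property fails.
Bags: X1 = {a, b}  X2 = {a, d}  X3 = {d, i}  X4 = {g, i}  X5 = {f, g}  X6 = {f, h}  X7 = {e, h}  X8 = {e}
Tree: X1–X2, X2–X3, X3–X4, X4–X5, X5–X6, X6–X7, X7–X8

A tree decomposition must satisfy three properties: every vertex lies in some bag; for every edge, both endpoints lie together in some bag; and for every vertex, the bags containing it form a connected subtree. Here vertex c appears in no bag, so the decomposition is invalid.

No — vertex c appears in no bag.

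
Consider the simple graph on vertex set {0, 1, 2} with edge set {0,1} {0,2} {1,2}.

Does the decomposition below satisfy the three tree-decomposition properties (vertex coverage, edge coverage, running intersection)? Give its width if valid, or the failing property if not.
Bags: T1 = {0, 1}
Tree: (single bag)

A tree decomposition must satisfy three properties: every vertex lies in some bag; for every edge, both endpoints lie together in some bag; and for every vertex, the bags containing it form a connected subtree. Here vertex 2 appears in no bag, so the decomposition is invalid.

No — vertex 2 appears in no bag.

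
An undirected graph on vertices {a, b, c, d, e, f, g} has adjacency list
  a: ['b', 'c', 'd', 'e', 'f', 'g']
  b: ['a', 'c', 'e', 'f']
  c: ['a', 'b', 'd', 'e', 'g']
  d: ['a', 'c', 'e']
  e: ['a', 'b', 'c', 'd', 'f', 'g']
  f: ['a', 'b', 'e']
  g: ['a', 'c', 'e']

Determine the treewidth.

A width-3 tree decomposition is:
Bags: B1 = {a, c, e, g}  B2 = {a, b, c, e}  B3 = {a, b, e, f}  B4 = {a, c, d, e}
Tree: B1–B2, B2–B3, B2–B4
Each bag holds 4 vertices, so the decomposition has width 3, which upper-bounds the treewidth. On the other hand G contains the 4-clique {a, c, d, e}. A clique must lie in a single bag of any decomposition, so no decomposition can have width below 3. Therefore the treewidth is 3.

3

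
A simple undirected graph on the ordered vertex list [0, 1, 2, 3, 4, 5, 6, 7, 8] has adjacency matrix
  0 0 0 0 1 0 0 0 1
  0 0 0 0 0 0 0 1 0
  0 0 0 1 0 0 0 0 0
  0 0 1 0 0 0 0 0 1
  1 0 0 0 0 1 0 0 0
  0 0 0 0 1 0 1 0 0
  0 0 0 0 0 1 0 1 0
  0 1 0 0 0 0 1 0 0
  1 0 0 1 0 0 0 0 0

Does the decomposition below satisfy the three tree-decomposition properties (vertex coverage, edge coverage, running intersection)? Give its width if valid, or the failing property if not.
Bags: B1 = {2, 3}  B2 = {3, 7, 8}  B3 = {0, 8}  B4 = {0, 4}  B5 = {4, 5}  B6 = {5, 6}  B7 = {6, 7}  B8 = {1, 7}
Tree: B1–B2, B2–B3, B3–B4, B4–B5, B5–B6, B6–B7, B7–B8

A tree decomposition must satisfy three properties: every vertex lies in some bag; for every edge, both endpoints lie together in some bag; and for every vertex, the bags containing it form a connected subtree. Here bags containing vertex 7 are not connected in the tree, so the decomposition is invalid.

No — bags containing vertex 7 are not connected in the tree.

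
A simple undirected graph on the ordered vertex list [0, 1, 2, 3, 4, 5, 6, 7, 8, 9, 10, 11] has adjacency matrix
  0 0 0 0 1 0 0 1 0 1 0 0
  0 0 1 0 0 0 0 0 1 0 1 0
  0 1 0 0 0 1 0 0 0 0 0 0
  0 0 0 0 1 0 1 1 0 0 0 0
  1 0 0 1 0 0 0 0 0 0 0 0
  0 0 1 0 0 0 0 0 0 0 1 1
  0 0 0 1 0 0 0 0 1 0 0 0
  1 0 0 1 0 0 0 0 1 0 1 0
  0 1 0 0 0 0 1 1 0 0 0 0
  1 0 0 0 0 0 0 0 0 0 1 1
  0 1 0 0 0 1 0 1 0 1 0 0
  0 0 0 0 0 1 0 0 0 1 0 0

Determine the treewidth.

3

A width-3 tree decomposition is:
Bags: B1 = {2, 5, 9, 11}  B2 = {2, 5, 9, 10}  B3 = {1, 2, 9, 10}  B4 = {0, 1, 9, 10}  B5 = {0, 1, 7, 10}  B6 = {0, 1, 7, 8}  B7 = {0, 4, 7, 8}  B8 = {3, 4, 7, 8}  B9 = {3, 4, 6, 8}
Tree: B1–B2, B2–B3, B3–B4, B4–B5, B5–B6, B6–B7, B7–B8, B8–B9
The largest bag has 4 vertices, giving width 3; this decomposition certifies tw(G) ≤ 3. For the lower bound: the 4 vertex sets {2,5,11}, {9}, {10}, {0,1,7,8} are disjoint, each induces a connected subgraph, and every pair is joined by at least one edge of G. Contracting each set to a single vertex therefore yields K_{4} as a minor, and since treewidth is minor-monotone, tw(G) ≥ tw(K_{4}) = 3. Hence tw(G) = 3 exactly.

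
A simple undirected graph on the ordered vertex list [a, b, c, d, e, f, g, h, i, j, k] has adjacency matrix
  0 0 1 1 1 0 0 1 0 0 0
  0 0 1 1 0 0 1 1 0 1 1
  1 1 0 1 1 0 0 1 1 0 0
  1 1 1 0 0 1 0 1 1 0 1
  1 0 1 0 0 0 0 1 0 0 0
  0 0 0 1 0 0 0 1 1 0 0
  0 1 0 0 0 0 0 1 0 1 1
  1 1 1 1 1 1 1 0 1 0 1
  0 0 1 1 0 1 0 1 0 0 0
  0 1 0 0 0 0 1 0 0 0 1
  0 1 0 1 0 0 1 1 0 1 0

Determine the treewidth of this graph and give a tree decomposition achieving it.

Treewidth 3.
Bags: B1 = {b, c, d, h}  B2 = {a, c, d, h}  B3 = {b, d, h, k}  B4 = {b, g, h, k}  B5 = {b, g, j, k}  B6 = {c, d, h, i}  B7 = {d, f, h, i}  B8 = {a, c, e, h}
Tree: B1–B2, B1–B3, B3–B4, B4–B5, B1–B6, B6–B7, B2–B8

The largest bag has 4 vertices, giving width 3; this decomposition certifies tw(G) ≤ 3. On the other hand G contains the 4-clique {b, g, j, k}. A clique must lie in a single bag of any decomposition, so no decomposition can have width below 3. Combining the bounds, tw(G) = 3.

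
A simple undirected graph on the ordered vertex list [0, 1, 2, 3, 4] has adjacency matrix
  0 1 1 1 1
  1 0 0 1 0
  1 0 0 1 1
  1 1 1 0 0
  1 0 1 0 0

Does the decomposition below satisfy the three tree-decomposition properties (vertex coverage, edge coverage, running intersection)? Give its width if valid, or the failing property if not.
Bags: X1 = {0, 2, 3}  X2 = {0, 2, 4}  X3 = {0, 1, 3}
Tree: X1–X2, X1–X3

Vertex coverage: the bags together contain {0, 1, 2, 3, 4}, the full vertex set. Edge coverage: each edge of G has both endpoints in at least one bag. Running intersection: for every vertex, the bags containing it form a connected subtree. All three properties hold, so this is a valid tree decomposition of width max|bag| − 1 = 2, and hence tw(G) ≤ 2.

Yes; width 2.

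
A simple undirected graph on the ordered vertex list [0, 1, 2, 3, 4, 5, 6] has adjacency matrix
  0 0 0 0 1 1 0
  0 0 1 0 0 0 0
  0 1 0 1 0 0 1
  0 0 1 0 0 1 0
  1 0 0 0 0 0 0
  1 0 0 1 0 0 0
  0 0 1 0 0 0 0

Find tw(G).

A width-1 tree decomposition is:
Bags: B1 = {0, 4}  B2 = {0, 5}  B3 = {3, 5}  B4 = {2, 3}  B5 = {2, 6}  B6 = {1, 2}
Tree: B1–B2, B2–B3, B3–B4, B4–B5, B4–B6
Each bag holds 2 vertices, so the decomposition has width 1, which upper-bounds the treewidth. G has an edge, so its treewidth is at least 1. Hence tw(G) = 1 exactly.

1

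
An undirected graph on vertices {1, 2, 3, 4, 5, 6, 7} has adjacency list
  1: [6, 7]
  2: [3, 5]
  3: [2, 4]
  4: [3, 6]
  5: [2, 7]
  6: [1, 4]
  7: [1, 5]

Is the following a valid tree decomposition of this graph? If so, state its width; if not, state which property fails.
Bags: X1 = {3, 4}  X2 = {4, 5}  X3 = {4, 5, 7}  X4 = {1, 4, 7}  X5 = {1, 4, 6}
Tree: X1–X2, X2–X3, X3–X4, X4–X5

A tree decomposition must satisfy three properties: every vertex lies in some bag; for every edge, both endpoints lie together in some bag; and for every vertex, the bags containing it form a connected subtree. Here vertex 2 appears in no bag, so the decomposition is invalid.

No — vertex 2 appears in no bag.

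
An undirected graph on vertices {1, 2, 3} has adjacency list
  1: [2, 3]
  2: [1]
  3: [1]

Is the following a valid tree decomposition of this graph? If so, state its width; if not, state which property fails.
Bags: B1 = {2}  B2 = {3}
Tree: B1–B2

A tree decomposition must satisfy three properties: every vertex lies in some bag; for every edge, both endpoints lie together in some bag; and for every vertex, the bags containing it form a connected subtree. Here vertex 1 appears in no bag, so the decomposition is invalid.

No — vertex 1 appears in no bag.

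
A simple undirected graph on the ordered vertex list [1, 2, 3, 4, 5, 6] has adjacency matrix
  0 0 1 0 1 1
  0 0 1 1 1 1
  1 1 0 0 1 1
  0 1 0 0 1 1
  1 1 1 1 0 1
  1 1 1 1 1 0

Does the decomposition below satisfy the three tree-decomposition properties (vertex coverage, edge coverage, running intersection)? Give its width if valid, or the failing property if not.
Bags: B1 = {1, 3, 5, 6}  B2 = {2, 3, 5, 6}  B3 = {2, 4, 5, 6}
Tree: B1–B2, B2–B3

Every vertex of G appears in some bag (union = {1, 2, 3, 4, 5, 6}); every edge is covered by a bag; and for each vertex v the set of bags containing v is connected in the bag tree. The decomposition is therefore valid. The largest bag has 4 vertices, so the width is 3.

Yes; width 3.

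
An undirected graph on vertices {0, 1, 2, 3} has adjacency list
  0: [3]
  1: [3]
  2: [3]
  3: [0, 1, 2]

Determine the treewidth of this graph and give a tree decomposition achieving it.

Each bag holds 2 vertices, so the decomposition has width 1, which upper-bounds the treewidth. G has an edge, so its treewidth is at least 1. Hence tw(G) = 1 exactly.

Treewidth 1.
Bags: B1 = {1, 3}  B2 = {0, 3}  B3 = {2, 3}
Tree: B1–B2, B1–B3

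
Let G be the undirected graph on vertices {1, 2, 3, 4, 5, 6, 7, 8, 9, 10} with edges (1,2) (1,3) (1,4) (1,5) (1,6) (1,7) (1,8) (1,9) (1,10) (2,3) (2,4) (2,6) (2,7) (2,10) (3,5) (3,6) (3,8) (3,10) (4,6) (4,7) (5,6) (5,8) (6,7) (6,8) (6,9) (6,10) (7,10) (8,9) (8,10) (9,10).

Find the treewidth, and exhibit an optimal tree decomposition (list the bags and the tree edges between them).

Every bag has size at most 5, so the width is 5 − 1 = 4 and tw(G) ≤ 4. On the other hand G contains the 5-clique {1, 6, 8, 9, 10}. A clique must lie in a single bag of any decomposition, so no decomposition can have width below 4. Combining the bounds, tw(G) = 4.

Treewidth 4.
Bags: B1 = {1, 3, 6, 8, 10}  B2 = {1, 6, 8, 9, 10}  B3 = {1, 2, 3, 6, 10}  B4 = {1, 3, 5, 6, 8}  B5 = {1, 2, 6, 7, 10}  B6 = {1, 2, 4, 6, 7}
Tree: B1–B2, B1–B3, B1–B4, B3–B5, B5–B6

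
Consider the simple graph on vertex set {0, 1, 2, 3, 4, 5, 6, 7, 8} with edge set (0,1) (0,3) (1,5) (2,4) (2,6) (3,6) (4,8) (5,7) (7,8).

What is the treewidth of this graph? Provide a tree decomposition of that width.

Treewidth 2.
Bags: B1 = {1, 5, 7}  B2 = {0, 1, 7}  B3 = {0, 3, 7}  B4 = {3, 6, 7}  B5 = {2, 6, 7}  B6 = {2, 4, 7}  B7 = {4, 7, 8}
Tree: B1–B2, B2–B3, B3–B4, B4–B5, B5–B6, B6–B7

Every bag has size at most 3, so the width is 3 − 1 = 2 and tw(G) ≤ 2. The edges 7–5–1–0–3–6–2–4–8–7 form a cycle, so G is not a tree and its treewidth is at least 2. Hence tw(G) = 2 exactly.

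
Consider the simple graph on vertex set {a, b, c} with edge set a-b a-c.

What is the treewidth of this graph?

A width-1 tree decomposition is:
Bags: B1 = {a, c}  B2 = {a, b}
Tree: B1–B2
Each bag holds 2 vertices, so the decomposition has width 1, which upper-bounds the treewidth. Since G has at least one edge (e.g. a–c), it is not an edgeless graph, so tw(G) ≥ 1. The upper and lower bounds meet at 1, so that is the treewidth.

1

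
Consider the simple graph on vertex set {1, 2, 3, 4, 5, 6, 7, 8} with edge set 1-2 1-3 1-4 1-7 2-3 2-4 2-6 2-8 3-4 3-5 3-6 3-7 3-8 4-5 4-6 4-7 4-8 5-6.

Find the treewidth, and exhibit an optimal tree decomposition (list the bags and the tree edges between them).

The largest bag has 4 vertices, giving width 3; this decomposition certifies tw(G) ≤ 3. On the other hand G contains the 4-clique {2, 3, 4, 8}. A clique must lie in a single bag of any decomposition, so no decomposition can have width below 3. Combining the bounds, tw(G) = 3.

Treewidth 3.
One such decomposition:
Bags: B1 = {2, 3, 4, 8}  B2 = {1, 2, 3, 4}  B3 = {2, 3, 4, 6}  B4 = {3, 4, 5, 6}  B5 = {1, 3, 4, 7}
Tree: B1–B2, B2–B3, B3–B4, B2–B5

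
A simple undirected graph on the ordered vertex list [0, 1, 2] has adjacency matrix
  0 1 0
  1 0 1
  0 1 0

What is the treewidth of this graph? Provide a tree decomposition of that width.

Each bag holds 2 vertices, so the decomposition has width 1, which upper-bounds the treewidth. Any graph with an edge has treewidth ≥ 1, and G has the edge 1–0. Therefore the treewidth is 1.

Treewidth 1.
Bags: B1 = {0, 1}  B2 = {1, 2}
Tree: B1–B2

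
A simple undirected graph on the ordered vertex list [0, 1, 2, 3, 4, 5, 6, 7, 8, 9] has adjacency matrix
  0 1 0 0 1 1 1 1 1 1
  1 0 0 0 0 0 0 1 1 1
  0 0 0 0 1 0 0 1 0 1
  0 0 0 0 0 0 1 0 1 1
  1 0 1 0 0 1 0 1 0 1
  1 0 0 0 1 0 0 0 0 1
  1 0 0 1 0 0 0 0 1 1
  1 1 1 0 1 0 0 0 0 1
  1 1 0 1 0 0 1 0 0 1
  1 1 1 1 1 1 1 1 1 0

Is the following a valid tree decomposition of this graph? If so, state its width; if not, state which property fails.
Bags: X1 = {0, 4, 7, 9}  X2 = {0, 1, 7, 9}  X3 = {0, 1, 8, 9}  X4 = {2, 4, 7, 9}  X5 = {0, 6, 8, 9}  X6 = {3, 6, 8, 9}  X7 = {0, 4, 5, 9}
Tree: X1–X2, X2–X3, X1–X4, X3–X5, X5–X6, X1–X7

Yes; width 3.

Checking the three conditions: (i) the bags cover all of {0, 1, 2, 3, 4, 5, 6, 7, 8, 9}; (ii) for each edge, some bag contains both endpoints; (iii) the bags containing any fixed vertex form a subtree. All hold, so the decomposition is valid with width 4 − 1 = 3.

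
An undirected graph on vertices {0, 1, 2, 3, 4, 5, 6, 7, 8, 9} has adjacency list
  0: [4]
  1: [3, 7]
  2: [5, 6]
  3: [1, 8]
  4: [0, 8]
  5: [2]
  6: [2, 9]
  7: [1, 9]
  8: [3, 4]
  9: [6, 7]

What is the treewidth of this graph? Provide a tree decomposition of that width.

Treewidth 1.
One such decomposition:
Bags: B1 = {2, 5}  B2 = {2, 6}  B3 = {6, 9}  B4 = {7, 9}  B5 = {1, 7}  B6 = {1, 3}  B7 = {3, 8}  B8 = {4, 8}  B9 = {0, 4}
Tree: B1–B2, B2–B3, B3–B4, B4–B5, B5–B6, B6–B7, B7–B8, B8–B9

The largest bag has 2 vertices, giving width 1; this decomposition certifies tw(G) ≤ 1. Since G has at least one edge (e.g. 5–2), it is not an edgeless graph, so tw(G) ≥ 1. Combining the bounds, tw(G) = 1.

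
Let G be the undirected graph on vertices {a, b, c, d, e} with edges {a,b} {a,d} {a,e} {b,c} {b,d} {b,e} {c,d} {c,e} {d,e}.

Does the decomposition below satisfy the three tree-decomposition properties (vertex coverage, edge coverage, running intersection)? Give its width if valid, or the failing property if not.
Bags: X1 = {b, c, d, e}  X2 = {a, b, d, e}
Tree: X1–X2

Checking the three conditions: (i) the bags cover all of {a, b, c, d, e}; (ii) for each edge, some bag contains both endpoints; (iii) the bags containing any fixed vertex form a subtree. All hold, so the decomposition is valid with width 4 − 1 = 3.

Yes; width 3.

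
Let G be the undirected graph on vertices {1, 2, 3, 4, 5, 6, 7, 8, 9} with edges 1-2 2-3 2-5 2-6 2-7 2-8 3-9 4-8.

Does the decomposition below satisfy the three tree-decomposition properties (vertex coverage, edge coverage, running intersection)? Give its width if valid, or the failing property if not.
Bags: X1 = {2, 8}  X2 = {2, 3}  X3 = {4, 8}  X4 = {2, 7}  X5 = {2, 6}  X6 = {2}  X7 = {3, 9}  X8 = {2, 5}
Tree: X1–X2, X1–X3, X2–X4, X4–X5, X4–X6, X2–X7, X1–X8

No — vertex 1 appears in no bag.

A tree decomposition must satisfy three properties: every vertex lies in some bag; for every edge, both endpoints lie together in some bag; and for every vertex, the bags containing it form a connected subtree. Here vertex 1 appears in no bag, so the decomposition is invalid.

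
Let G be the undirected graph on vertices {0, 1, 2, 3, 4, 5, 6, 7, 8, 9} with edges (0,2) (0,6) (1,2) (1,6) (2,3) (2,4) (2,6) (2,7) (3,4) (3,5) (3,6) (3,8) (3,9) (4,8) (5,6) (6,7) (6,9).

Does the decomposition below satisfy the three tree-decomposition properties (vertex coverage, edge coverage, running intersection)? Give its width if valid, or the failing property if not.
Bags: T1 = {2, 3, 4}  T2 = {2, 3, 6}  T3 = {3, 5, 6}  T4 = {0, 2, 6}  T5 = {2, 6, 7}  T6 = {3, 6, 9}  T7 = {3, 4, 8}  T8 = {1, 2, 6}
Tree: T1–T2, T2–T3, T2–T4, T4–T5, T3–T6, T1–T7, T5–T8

Vertex coverage: the bags together contain {0, 1, 2, 3, 4, 5, 6, 7, 8, 9}, the full vertex set. Edge coverage: each edge of G has both endpoints in at least one bag. Running intersection: for every vertex, the bags containing it form a connected subtree. All three properties hold, so this is a valid tree decomposition of width max|bag| − 1 = 2, and hence tw(G) ≤ 2.

Yes; width 2.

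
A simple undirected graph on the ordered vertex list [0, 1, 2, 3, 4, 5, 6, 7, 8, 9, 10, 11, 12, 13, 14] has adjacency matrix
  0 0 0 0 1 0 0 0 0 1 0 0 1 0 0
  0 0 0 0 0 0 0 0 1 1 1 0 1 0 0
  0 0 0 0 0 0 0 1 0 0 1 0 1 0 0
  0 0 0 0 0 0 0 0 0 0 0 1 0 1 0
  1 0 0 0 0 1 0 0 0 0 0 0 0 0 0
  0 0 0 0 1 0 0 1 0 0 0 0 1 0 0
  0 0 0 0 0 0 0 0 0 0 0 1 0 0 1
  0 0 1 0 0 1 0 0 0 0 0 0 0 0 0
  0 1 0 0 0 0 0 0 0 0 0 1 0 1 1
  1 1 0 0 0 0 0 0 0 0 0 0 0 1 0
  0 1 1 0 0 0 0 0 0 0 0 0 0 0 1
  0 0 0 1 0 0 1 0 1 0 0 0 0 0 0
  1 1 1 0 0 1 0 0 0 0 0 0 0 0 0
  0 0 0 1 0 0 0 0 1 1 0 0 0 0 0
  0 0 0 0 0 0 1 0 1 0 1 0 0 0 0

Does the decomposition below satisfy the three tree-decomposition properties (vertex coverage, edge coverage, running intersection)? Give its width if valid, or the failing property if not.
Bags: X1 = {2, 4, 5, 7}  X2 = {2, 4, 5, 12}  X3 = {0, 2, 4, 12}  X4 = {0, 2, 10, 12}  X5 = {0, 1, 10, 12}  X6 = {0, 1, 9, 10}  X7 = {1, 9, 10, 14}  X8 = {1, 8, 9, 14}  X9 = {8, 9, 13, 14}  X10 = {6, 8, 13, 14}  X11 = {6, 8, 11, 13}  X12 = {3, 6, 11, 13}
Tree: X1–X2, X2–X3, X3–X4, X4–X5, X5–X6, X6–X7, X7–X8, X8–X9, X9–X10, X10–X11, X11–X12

Checking the three conditions: (i) the bags cover all of {0, 1, 2, 3, 4, 5, 6, 7, 8, 9, 10, 11, 12, 13, 14}; (ii) for each edge, some bag contains both endpoints; (iii) the bags containing any fixed vertex form a subtree. All hold, so the decomposition is valid with width 4 − 1 = 3.

Yes; width 3.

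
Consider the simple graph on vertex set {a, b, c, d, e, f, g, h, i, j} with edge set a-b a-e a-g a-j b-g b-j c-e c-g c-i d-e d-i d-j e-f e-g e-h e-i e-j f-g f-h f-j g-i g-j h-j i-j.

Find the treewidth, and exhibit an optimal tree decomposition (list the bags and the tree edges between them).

Each bag holds 4 vertices, so the decomposition has width 3, which upper-bounds the treewidth. On the other hand G contains the 4-clique {d, e, i, j}. A clique must lie in a single bag of any decomposition, so no decomposition can have width below 3. Combining the bounds, tw(G) = 3.

Treewidth 3.
One such decomposition:
Bags: B1 = {a, e, g, j}  B2 = {e, g, i, j}  B3 = {a, b, g, j}  B4 = {e, f, g, j}  B5 = {d, e, i, j}  B6 = {e, f, h, j}  B7 = {c, e, g, i}
Tree: B1–B2, B1–B3, B1–B4, B2–B5, B4–B6, B2–B7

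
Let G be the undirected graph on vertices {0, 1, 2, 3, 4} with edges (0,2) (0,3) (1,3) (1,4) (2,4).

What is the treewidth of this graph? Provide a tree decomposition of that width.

Each bag holds 3 vertices, so the decomposition has width 2, which upper-bounds the treewidth. The edges 4–2–0–3–1–4 form a cycle, so G is not a tree and its treewidth is at least 2. Hence tw(G) = 2 exactly.

Treewidth 2.
Bags: B1 = {0, 2, 4}  B2 = {0, 3, 4}  B3 = {1, 3, 4}
Tree: B1–B2, B2–B3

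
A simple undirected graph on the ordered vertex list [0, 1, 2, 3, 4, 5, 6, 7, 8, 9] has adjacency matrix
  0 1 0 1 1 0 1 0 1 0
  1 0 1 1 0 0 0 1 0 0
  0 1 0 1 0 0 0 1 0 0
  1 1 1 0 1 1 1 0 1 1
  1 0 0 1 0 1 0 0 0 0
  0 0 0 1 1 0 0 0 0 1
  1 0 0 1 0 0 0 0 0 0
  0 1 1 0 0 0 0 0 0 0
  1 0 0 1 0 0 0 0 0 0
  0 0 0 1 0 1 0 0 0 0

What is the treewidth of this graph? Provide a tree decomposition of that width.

Every bag has size at most 3, so the width is 3 − 1 = 2 and tw(G) ≤ 2. Conversely, {0, 3, 8} is a clique of size 3, and the vertices of any clique must share a bag in every tree decomposition; so some bag has ≥ 3 vertices and tw(G) ≥ 2. Therefore the treewidth is 2.

Treewidth 2.
One such decomposition:
Bags: B1 = {0, 1, 3}  B2 = {0, 3, 4}  B3 = {1, 2, 3}  B4 = {3, 4, 5}  B5 = {0, 3, 6}  B6 = {1, 2, 7}  B7 = {3, 5, 9}  B8 = {0, 3, 8}
Tree: B1–B2, B1–B3, B2–B4, B1–B5, B3–B6, B4–B7, B5–B8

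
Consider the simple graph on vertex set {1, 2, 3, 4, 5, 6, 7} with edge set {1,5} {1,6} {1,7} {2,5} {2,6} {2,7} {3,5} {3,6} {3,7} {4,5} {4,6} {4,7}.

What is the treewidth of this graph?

3

A width-3 tree decomposition is:
Bags: B1 = {2, 5, 6, 7}  B2 = {4, 5, 6, 7}  B3 = {1, 5, 6, 7}  B4 = {3, 5, 6, 7}
Tree: B1–B2, B2–B3, B3–B4
Each bag holds 4 vertices, so the decomposition has width 3, which upper-bounds the treewidth. For the lower bound: the 4 vertex sets {2,7}, {4,6}, {5}, {1} are disjoint, each induces a connected subgraph, and every pair is joined by at least one edge of G. Contracting each set to a single vertex therefore yields K_{4} as a minor, and since treewidth is minor-monotone, tw(G) ≥ tw(K_{4}) = 3. Hence tw(G) = 3 exactly.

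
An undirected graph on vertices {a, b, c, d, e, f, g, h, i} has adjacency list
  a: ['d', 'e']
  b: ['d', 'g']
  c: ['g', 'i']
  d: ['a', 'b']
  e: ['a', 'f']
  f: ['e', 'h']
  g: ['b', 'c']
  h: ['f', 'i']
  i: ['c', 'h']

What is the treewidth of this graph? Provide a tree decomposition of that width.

The largest bag has 3 vertices, giving width 2; this decomposition certifies tw(G) ≤ 2. Since b–d–a–e–f–h–i–c–g–b is a cycle in G, G is not acyclic. Forests are exactly the graphs of treewidth ≤ 1, so tw(G) ≥ 2. Combining the bounds, tw(G) = 2.

Treewidth 2.
One such decomposition:
Bags: B1 = {a, b, d}  B2 = {a, b, e}  B3 = {b, e, f}  B4 = {b, f, h}  B5 = {b, h, i}  B6 = {b, c, i}  B7 = {b, c, g}
Tree: B1–B2, B2–B3, B3–B4, B4–B5, B5–B6, B6–B7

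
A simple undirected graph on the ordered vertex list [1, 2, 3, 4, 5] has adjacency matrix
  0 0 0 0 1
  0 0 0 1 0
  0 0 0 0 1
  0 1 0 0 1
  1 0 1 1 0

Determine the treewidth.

1

A width-1 tree decomposition is:
Bags: B1 = {3, 5}  B2 = {4, 5}  B3 = {1, 5}  B4 = {2, 4}
Tree: B1–B2, B2–B3, B2–B4
Every bag has size at most 2, so the width is 2 − 1 = 1 and tw(G) ≤ 1. G has an edge, so its treewidth is at least 1. Hence tw(G) = 1 exactly.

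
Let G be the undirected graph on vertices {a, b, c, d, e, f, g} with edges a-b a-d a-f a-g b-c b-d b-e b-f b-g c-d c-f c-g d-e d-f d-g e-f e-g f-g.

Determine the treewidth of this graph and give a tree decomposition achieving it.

Treewidth 4.
Bags: B1 = {a, b, d, f, g}  B2 = {b, d, e, f, g}  B3 = {b, c, d, f, g}
Tree: B1–B2, B1–B3

The largest bag has 5 vertices, giving width 4; this decomposition certifies tw(G) ≤ 4. Conversely, {b, d, e, f, g} is a clique of size 5, and the vertices of any clique must share a bag in every tree decomposition; so some bag has ≥ 5 vertices and tw(G) ≥ 4. The upper and lower bounds meet at 4, so that is the treewidth.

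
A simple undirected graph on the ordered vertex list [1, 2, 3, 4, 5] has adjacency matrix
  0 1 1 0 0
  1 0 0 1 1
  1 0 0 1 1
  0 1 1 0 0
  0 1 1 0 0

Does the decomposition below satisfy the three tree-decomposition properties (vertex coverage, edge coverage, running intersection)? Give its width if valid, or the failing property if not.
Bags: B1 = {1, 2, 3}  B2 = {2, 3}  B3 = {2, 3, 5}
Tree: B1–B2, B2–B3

A tree decomposition must satisfy three properties: every vertex lies in some bag; for every edge, both endpoints lie together in some bag; and for every vertex, the bags containing it form a connected subtree. Here vertex 4 appears in no bag, so the decomposition is invalid.

No — vertex 4 appears in no bag.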